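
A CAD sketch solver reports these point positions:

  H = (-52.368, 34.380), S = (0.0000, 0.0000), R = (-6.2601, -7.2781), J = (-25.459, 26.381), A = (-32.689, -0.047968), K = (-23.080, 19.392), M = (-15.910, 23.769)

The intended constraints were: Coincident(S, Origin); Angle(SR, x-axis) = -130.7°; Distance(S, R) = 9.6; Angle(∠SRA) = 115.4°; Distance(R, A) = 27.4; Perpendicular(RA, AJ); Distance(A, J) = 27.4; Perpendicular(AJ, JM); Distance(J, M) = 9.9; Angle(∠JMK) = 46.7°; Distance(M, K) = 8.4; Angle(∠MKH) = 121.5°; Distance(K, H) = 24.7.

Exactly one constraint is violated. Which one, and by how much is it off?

Distance(K, H) = 24.7 — off by 8.20.

S = (0.00, 0.00) ✓; SR at -130.7° ✓; |SR| = 9.600 ✓; ∠SRA = 115.4° ✓; |RA| = 27.40 ✓; ∠(RA, AJ) = 90.00° ✓; |AJ| = 27.40 ✓; ∠(AJ, JM) = 90.00° ✓; |JM| = 9.900 ✓; ∠JMK = 46.70° ✓; |MK| = 8.400 ✓; ∠MKH = 121.5° ✓; |KH| = 32.90 ✗.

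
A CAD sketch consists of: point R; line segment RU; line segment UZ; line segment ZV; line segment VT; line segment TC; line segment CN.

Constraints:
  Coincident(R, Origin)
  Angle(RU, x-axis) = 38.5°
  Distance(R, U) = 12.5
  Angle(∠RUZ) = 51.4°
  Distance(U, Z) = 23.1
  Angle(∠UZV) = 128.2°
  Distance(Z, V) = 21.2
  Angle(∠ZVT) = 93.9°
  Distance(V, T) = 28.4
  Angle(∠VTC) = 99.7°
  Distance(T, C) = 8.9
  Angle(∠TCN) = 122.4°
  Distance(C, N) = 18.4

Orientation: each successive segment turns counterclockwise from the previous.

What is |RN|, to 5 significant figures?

3.0599

R is at the origin; RU runs at 38.5° with length 12.5, so U = (9.7826, 7.7814). ∠RUZ = 51.4° gives UZ at 167.10° from the x-axis; with |UZ| = 23.1, Z = (-12.734, 12.939). ∠UZV = 128.2° gives ZV at -141.10° from the x-axis; with |ZV| = 21.2, V = (-29.233, -0.37431). ∠ZVT = 93.9° gives VT at -55.000° from the x-axis; with |VT| = 28.4, T = (-12.944, -23.638). ∠VTC = 99.7° gives TC at 25.300° from the x-axis; with |TC| = 8.9, C = (-4.8972, -19.835). ∠TCN = 122.4° gives CN at 82.900° from the x-axis; with |CN| = 18.4, N = (-2.6230, -1.5758). Then |RN| = |N − R| = 3.0599.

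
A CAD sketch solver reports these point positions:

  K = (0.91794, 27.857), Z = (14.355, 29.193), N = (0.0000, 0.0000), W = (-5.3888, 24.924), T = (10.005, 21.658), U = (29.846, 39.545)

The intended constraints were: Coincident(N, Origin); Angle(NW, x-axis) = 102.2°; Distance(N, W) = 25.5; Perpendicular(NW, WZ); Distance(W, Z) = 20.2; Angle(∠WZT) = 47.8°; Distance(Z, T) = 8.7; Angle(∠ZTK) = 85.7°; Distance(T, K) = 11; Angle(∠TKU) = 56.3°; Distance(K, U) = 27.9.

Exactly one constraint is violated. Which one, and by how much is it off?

Distance(K, U) = 27.9 — off by 3.30.

N = (0.00, 0.00) ✓; NW at 102.2° ✓; |NW| = 25.50 ✓; ∠(NW, WZ) = 90.00° ✓; |WZ| = 20.20 ✓; ∠WZT = 47.80° ✓; |ZT| = 8.701 ✓; ∠ZTK = 85.70° ✓; |TK| = 11.00 ✓; ∠TKU = 56.30° ✓; |KU| = 31.20 ✗.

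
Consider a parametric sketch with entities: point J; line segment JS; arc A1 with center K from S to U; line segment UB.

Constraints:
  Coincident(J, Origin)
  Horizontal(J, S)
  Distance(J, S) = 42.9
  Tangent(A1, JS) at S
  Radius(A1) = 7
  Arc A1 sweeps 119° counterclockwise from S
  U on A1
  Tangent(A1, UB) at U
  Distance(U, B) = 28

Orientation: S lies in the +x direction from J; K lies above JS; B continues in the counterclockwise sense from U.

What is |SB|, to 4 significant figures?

35.67

On A1, S sits at bearing -90° from K; a 119° counterclockwise sweep puts U at bearing 29°, so U = K + 7.0·(cos 29°, sin 29°) = (49.02, 10.39). Tangency of A1 to UB means the radius KU is perpendicular to UB, so UB runs along (−sin 29°, cos 29°); with |UB| = 28.0, B = (35.45, 34.88). Then |SB| = |B − S| = 35.67.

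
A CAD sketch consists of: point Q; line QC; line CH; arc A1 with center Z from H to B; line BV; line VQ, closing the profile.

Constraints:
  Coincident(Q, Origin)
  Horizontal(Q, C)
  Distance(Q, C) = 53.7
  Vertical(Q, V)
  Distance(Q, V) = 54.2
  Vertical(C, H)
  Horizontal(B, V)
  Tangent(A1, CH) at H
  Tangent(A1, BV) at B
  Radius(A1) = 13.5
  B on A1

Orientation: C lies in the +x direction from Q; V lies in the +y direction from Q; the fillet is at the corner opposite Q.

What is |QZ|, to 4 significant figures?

57.21

Q is at the origin; Q and C share the same y with |QC| = 53.7 and C on the +x side, so C = (53.70, 0.000). QV is vertical with |QV| = 54.2 and V on the +y side, so V = (0.000, 54.20). The virtual corner opposite Q is at (53.70, 54.20). The tangent condition forces ZH to be normal to CH and A1 meets BV tangentially, so ZB is at right angles to BV, with radius 13.5, so the center Z sits 13.5 in from both sides at Z = (40.20, 40.70). Then |QZ| = |Z − Q| = 57.21.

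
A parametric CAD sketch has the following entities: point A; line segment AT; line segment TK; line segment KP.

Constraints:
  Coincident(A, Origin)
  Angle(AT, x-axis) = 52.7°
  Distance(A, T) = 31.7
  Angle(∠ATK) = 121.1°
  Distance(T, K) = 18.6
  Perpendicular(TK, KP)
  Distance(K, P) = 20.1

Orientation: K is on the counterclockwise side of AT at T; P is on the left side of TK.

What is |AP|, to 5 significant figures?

35.676

∠ATK = 121.1°, so TK runs at 52.7° + (180° − 121.1°) = 111.60° from the x-axis; with |TK| = 18.6, K = T + 18.6·(cos 111.60°, sin 111.60°) = (12.363, 42.510). The perpendicularity gives KP at right angles to TK; with |KP| = 20.1 on the left of TK, P = K + 20.1·(-0.92978, -0.36812) = (-6.3258, 35.111). Then |AP| = |P − A| = 35.676.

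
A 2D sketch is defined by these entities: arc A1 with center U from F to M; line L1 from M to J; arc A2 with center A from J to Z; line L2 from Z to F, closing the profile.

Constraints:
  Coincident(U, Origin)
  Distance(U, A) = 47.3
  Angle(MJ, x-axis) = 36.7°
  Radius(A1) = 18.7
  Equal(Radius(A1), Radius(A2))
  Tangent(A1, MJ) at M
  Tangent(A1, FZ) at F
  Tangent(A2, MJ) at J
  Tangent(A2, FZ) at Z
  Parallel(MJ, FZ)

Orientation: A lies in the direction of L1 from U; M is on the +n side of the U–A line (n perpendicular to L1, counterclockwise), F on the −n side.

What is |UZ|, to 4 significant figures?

50.86

The slot axis is L1's direction at 36.7°, so u = (cos 36.7°, sin 36.7°) = (0.8018, 0.5976) and n = (−sin 36.7°, cos 36.7°) = (-0.5976, 0.8018). U is at the origin and A lies 47.3 along u from U, so A = 47.3·u = (37.92, 28.27). Tangency of A1 to both parallel lines with radius 18.7 puts M and F at U ± 18.7·n: M = (-11.18, 14.99), F = (11.18, -14.99). Equal radii place J and Z the same way about A: J = A + 18.7·n = (26.75, 43.26), Z = A − 18.7·n = (49.10, 13.27). Then |UZ| = |Z − U| = 50.86.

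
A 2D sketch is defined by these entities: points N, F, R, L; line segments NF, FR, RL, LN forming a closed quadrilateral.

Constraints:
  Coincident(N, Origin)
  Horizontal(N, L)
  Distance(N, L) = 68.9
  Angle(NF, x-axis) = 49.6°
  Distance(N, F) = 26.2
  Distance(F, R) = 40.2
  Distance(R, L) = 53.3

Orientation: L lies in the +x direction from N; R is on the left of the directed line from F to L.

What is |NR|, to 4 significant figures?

66.33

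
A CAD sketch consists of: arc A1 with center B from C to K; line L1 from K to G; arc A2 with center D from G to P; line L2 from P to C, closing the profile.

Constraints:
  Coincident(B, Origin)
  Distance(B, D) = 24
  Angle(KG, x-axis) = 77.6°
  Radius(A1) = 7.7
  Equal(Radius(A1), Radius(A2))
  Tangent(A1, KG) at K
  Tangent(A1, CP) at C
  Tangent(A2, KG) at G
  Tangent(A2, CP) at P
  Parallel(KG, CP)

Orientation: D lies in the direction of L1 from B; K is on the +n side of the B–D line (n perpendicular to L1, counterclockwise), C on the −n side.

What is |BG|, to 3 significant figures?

25.2

Tangency of A1 to both parallel lines with radius 7.7 puts K and C at B ± 7.7·n: K = (-7.52, 1.65), C = (7.52, -1.65). Equal radii place G and P the same way about D: G = D + 7.7·n = (-2.37, 25.1), P = D − 7.7·n = (12.7, 21.8). Then |BG| = |G − B| = 25.2.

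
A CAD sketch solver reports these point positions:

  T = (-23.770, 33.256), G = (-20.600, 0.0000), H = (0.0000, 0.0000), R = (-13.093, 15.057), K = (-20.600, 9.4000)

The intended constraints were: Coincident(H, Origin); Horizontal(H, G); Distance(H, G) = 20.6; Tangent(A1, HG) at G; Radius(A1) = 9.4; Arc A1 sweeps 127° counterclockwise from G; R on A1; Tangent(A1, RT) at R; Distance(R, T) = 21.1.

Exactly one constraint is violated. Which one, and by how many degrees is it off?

Tangent(A1, RT) at R — off by 6.60°.

H = (0.00, 0.00) ✓; H.y = 0.00, G.y = 0.00 ✓; |HG| = 20.60 ✓; ∠(KG, GH) = 90.00° ✓; |KG| = 9.400 ✓; bearing(K→R) − bearing(K→G) = 127.0° ✓; |KR| = 9.400 ✓; ∠(KR, RT) = 96.60° ✗; |RT| = 21.10 ✓.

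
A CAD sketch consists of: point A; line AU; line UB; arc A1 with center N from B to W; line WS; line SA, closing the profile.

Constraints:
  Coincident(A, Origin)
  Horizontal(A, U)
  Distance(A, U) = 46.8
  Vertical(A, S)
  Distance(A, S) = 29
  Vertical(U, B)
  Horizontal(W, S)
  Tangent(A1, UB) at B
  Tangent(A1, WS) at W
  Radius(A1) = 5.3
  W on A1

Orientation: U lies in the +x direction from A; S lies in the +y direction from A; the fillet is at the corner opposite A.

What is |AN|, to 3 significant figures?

47.8

A is at the origin; A and U share the same y with |AU| = 46.8 and U on the +x side, so U = (46.8, 0.00). A and S share the same x with |AS| = 29.0 and S on the +y side, so S = (0.00, 29.0). The virtual corner opposite A is at (46.8, 29.0). A1 meets UB tangentially, so NB is at right angles to UB and A1 meets WS tangentially, so NW is at right angles to WS, with radius 5.3, so the center N sits 5.3 in from both sides at N = (41.5, 23.7). Then |AN| = |N − A| = 47.8.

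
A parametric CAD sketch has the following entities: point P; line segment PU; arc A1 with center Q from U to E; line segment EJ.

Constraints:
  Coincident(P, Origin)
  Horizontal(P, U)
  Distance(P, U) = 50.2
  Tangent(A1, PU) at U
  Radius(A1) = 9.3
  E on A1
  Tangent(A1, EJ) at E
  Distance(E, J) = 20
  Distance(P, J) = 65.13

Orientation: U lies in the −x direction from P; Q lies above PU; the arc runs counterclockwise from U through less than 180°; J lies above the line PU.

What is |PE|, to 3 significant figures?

46.4

P is at the origin; PU is horizontal with |PU| = 50.2 and U on the −x side, so U = (-50.2, 0.00). Since A1 is tangent to PU there, QU ⟂ PU, so Q = U + (0, 9.3) = (-50.2, 9.30). Since QE ⟂ EJ (tangency), |QJ| = √(9.3² + 20.0²) = 22.1 regardless of where E sits on A1. So J lies on both circle(P, 65.13) and circle(Q, 22.1); the above-PU intersection is J = (-57.8, 30.0). E is the foot of the tangent from J: E = (-43.6, 15.9).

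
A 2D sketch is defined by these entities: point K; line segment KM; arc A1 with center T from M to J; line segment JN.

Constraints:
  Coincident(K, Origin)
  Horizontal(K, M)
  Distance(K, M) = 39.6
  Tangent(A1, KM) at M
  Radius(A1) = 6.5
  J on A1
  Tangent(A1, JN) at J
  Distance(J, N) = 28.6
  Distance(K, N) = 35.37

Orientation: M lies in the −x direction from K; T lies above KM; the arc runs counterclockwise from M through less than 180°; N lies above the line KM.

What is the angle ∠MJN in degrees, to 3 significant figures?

149°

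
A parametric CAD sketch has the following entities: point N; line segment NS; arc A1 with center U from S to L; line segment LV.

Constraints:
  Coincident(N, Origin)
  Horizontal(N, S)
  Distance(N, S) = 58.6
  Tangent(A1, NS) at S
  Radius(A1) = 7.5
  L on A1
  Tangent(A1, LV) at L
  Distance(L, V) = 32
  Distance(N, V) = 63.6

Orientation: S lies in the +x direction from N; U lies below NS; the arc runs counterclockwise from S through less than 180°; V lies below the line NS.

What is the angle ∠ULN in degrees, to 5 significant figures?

173.80°

Checks: |UL| = 7.500 ✓; ∠(UL, LV) = 90.00° ✓; |LV| = 32.00 ✓; |NV| = 63.60 ✓.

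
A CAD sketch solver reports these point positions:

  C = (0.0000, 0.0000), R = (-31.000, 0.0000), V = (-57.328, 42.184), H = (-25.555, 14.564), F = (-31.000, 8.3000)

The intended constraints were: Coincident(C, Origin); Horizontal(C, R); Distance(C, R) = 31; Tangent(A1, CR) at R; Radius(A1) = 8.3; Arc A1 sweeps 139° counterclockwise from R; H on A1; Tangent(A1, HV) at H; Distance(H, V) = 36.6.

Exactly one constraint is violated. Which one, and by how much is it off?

Distance(H, V) = 36.6 — off by 5.50.

C = (0.00, 0.00) ✓; C.y = 0.00, R.y = 0.00 ✓; |CR| = 31.00 ✓; ∠(FR, RC) = 90.00° ✓; |FR| = 8.300 ✓; bearing(F→H) − bearing(F→R) = 139.0° ✓; |FH| = 8.300 ✓; ∠(FH, HV) = 90.00° ✓; |HV| = 42.10 ✗.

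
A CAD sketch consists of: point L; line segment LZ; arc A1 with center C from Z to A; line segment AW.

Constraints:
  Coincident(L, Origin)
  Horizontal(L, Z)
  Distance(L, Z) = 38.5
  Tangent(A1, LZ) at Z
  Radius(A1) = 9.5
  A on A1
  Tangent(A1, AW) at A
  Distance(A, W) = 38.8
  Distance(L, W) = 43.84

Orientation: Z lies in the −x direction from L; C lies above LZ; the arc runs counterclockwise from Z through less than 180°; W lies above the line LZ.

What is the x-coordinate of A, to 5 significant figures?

-29.773

Checks: ∠(CZ, ZL) = 90.00° ✓; |CZ| = 9.500 ✓; |CA| = 9.500 ✓; ∠(CA, AW) = 90.00° ✓; |AW| = 38.80 ✓; |LW| = 43.84 ✓.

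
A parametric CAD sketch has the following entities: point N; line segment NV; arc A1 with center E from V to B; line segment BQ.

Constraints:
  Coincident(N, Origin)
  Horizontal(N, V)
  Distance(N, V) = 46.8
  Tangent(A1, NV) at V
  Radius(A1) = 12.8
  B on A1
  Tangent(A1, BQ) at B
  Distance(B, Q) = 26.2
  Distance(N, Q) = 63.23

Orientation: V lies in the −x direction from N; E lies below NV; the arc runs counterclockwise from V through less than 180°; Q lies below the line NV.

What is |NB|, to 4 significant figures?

61.17

Checks: |EB| = 12.80 ✓; ∠(EB, BQ) = 90.00° ✓; |BQ| = 26.20 ✓; |NQ| = 63.23 ✓.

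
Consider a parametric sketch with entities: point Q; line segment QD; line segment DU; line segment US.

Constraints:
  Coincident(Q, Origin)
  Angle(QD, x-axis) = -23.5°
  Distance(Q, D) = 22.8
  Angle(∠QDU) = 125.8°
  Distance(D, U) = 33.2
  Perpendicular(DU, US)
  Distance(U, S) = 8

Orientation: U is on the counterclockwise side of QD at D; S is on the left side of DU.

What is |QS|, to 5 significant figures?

47.705

Q is at the origin; QD runs at -23.5° with length 22.8, so D = 22.8·(cos -23.5°, sin -23.5°) = (20.909, -9.0915). ∠QDU = 125.8°, so DU runs at -23.5° + (180° − 125.8°) = 30.700° from the x-axis; with |DU| = 33.2, U = D + 33.2·(cos 30.700°, sin 30.700°) = (49.456, 7.8585). DU is perpendicular to US; with |US| = 8.0 on the left of DU, S = U + 8.0·(-0.51054, 0.85985) = (45.372, 14.737). Then |QS| = |S − Q| = 47.705.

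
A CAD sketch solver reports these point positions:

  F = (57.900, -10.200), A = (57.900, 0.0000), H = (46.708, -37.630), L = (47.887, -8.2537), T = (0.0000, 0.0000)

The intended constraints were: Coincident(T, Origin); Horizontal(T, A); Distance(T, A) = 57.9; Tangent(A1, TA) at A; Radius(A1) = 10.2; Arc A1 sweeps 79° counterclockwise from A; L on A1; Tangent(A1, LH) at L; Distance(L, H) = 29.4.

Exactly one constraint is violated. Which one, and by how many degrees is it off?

Tangent(A1, LH) at L — off by 8.70°.

T = (0.00, 0.00) ✓; T.y = 0.00, A.y = 0.00 ✓; |TA| = 57.90 ✓; ∠(FA, AT) = 90.00° ✓; |FA| = 10.20 ✓; bearing(F→L) − bearing(F→A) = 79.00° ✓; |FL| = 10.20 ✓; ∠(FL, LH) = 81.30° ✗; |LH| = 29.40 ✓.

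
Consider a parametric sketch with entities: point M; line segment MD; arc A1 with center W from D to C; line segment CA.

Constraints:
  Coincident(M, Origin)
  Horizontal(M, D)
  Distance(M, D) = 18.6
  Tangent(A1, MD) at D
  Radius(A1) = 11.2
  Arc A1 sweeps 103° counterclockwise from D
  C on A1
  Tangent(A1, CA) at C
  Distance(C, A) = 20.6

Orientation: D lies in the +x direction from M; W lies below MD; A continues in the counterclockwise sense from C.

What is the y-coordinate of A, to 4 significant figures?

-33.79

On A1, D sits at bearing 90° from W; a 103° counterclockwise sweep puts C at bearing 193°, so C = W + 11.2·(cos 193°, sin 193°) = (7.687, -13.72). Tangency of A1 to CA means the radius WC is perpendicular to CA, so CA runs along (−sin 193°, cos 193°); with |CA| = 20.6, A = (12.32, -33.79). So A.y = -33.79.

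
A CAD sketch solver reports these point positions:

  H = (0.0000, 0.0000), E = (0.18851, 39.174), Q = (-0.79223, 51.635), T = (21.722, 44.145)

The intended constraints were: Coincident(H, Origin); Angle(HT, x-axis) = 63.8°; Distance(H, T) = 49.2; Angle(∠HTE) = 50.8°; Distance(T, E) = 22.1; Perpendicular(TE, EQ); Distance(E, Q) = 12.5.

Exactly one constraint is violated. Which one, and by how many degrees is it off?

Perpendicular(TE, EQ) — off by 8.50°.

H = (0.00, 0.00) ✓; HT at 63.80° ✓; |HT| = 49.20 ✓; ∠HTE = 50.80° ✓; |TE| = 22.10 ✓; ∠(TE, EQ) = 98.50° ✗; |EQ| = 12.50 ✓.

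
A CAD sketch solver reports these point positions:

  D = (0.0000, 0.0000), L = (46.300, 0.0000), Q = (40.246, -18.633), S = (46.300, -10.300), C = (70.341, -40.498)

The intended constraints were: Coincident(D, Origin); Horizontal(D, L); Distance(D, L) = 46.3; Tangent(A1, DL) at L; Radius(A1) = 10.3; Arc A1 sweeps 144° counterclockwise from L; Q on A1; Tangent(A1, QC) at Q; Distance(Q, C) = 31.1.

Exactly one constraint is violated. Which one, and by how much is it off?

Distance(Q, C) = 31.1 — off by 6.10.

D = (0.00, 0.00) ✓; D.y = 0.00, L.y = 0.00 ✓; |DL| = 46.30 ✓; ∠(SL, LD) = 90.00° ✓; |SL| = 10.30 ✓; bearing(S→Q) − bearing(S→L) = 144.0° ✓; |SQ| = 10.30 ✓; ∠(SQ, QC) = 90.00° ✓; |QC| = 37.20 ✗.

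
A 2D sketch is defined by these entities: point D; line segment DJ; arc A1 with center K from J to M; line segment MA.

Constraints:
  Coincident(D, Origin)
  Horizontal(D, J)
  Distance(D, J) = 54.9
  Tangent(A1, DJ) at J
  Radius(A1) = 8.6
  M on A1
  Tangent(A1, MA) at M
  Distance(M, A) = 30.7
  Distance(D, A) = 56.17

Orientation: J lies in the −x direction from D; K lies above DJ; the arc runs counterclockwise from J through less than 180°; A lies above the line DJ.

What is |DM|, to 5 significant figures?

46.970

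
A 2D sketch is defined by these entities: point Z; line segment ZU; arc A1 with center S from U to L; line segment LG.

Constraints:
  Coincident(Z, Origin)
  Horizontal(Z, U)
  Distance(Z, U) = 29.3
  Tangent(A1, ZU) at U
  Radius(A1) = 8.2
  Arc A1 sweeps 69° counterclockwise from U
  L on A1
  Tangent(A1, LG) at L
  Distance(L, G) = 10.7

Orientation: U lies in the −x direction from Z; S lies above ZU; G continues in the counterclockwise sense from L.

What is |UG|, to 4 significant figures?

19.09

Z is at the origin; ZU is horizontal with |ZU| = 29.3 and U on the −x side, so U = (-29.30, 0.000). Since A1 is tangent to ZU there, SU ⟂ ZU, so S = U + (0, 8.2) = (-29.30, 8.200). On A1, U sits at bearing -90° from S; a 69° counterclockwise sweep puts L at bearing -21°, so L = S + 8.2·(cos -21°, sin -21°) = (-21.64, 5.261). Since A1 is tangent to LG there, SL ⟂ LG, so LG runs along (−sin -21°, cos -21°); with |LG| = 10.7, G = (-17.81, 15.25). Then |UG| = |G − U| = 19.09.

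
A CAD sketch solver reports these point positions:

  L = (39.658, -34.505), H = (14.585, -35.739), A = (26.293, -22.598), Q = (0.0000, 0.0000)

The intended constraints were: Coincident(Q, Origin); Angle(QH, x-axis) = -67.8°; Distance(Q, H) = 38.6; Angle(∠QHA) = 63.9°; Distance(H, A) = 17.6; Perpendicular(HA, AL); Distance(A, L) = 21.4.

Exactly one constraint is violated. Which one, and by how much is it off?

Distance(A, L) = 21.4 — off by 3.50.

Q = (0.00, 0.00) ✓; QH at -67.80° ✓; |QH| = 38.60 ✓; ∠QHA = 63.90° ✓; |HA| = 17.60 ✓; ∠(HA, AL) = 90.00° ✓; |AL| = 17.90 ✗.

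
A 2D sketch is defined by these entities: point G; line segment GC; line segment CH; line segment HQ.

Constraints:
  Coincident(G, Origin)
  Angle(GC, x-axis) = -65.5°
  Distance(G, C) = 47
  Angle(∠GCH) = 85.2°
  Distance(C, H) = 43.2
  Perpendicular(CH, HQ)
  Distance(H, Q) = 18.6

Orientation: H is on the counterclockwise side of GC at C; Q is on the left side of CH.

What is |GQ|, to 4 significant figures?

48.36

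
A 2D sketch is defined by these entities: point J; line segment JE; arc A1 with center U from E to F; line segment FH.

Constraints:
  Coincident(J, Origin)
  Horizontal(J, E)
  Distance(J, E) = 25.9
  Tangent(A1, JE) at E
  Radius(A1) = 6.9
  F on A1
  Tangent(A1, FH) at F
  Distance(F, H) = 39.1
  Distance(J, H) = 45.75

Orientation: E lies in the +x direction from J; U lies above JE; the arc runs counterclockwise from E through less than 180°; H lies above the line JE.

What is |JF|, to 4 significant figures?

33.50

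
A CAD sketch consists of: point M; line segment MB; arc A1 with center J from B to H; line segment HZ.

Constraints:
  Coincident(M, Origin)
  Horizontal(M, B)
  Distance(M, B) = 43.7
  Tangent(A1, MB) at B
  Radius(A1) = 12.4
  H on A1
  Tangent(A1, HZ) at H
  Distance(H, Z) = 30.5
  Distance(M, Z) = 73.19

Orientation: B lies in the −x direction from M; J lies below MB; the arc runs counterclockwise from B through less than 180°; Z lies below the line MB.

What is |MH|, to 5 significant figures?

56.869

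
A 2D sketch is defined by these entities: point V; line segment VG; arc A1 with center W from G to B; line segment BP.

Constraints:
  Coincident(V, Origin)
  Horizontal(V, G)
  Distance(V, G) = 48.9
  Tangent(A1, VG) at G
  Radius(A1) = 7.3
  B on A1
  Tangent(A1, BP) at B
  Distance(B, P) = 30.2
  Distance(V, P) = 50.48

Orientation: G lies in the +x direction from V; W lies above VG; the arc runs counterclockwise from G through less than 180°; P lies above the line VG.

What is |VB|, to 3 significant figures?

55.9

V is at the origin; V and G share the same y with |VG| = 48.9 and G on the +x side, so G = (48.9, 0.00). A1 meets VG tangentially, so WG is at right angles to VG, so W = G + (0, 7.3) = (48.9, 7.30). Since WB ⟂ BP (tangency), |WP| = √(7.3² + 30.2²) = 31.1 regardless of where B sits on A1. So P lies on both circle(V, 50.48) and circle(W, 31.1); the above-VG intersection is P = (35.9, 35.5). B is the foot of the tangent from P: B = (54.6, 11.8).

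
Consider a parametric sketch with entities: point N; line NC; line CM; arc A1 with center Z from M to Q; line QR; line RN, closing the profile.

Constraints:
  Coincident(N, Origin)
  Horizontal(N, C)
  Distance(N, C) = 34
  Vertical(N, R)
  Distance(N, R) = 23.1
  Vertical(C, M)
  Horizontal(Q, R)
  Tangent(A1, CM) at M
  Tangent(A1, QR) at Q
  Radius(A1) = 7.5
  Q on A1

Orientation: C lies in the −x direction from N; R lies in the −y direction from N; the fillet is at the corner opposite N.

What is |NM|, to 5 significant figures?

37.408

N is at the origin; N and C share the same y with |NC| = 34.0 and C on the −x side, so C = (-34.000, 0.0000). NR is vertical with |NR| = 23.1 and R on the −y side, so R = (0.0000, -23.100). The virtual corner opposite N is at (-34.000, -23.100). Since A1 is tangent to CM there, ZM ⟂ CM and tangency of A1 to QR means the radius ZQ is perpendicular to QR, with radius 7.5, so the center Z sits 7.5 in from both sides at Z = (-26.500, -15.600). That places the tangent points at M = (-34.000, -15.600) on CM and Q = (-26.500, -23.100) on QR. Then |NM| = |M − N| = 37.408.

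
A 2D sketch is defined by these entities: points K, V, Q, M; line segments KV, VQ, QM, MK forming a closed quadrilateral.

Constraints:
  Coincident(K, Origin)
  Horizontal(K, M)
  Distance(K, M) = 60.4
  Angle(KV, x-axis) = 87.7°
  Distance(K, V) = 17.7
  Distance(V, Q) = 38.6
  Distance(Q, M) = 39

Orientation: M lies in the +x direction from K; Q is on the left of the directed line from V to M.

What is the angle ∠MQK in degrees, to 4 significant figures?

86.91°

K is at the origin; KM is horizontal with |KM| = 60.4 and M in +x, so M = (60.4, 0). KV runs at 87.7° with |KV| = 17.7, so V = (0.7103, 17.69). Q is determined by |VQ| = 38.6 and |QM| = 39.0 together: it lies at the intersection of circle(V, 38.6) and circle(M, 39.0). With |VM| = 62.25, the foot of the radical line on VM is 30.88 from V and the perpendicular offset is √(38.6² − 30.88²) = 23.16. Taking the left-of-VM solution: Q = (36.90, 31.12).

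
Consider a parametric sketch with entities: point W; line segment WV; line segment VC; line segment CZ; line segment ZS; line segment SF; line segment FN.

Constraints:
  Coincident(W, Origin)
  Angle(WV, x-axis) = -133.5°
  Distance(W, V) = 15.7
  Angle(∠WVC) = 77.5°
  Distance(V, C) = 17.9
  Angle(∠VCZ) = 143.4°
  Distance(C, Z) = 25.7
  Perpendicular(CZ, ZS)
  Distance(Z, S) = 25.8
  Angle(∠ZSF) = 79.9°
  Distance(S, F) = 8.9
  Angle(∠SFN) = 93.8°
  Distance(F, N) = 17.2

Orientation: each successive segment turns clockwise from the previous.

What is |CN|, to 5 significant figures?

20.135

W is at the origin; WV runs at -133.5° with length 15.7, so V = (-10.807, -11.388). ∠WVC = 77.5° gives VC at 124.00° from the x-axis; with |VC| = 17.9, C = (-20.817, 3.4514). ∠VCZ = 143.4° gives CZ at 87.400° from the x-axis; with |CZ| = 25.7, Z = (-19.651, 29.125). CZ ⟂ ZS, so ZS runs at -2.6000°; with |ZS| = 25.8, S = (6.1225, 27.955). ∠ZSF = 79.9° gives SF at -102.70° from the x-axis; with |SF| = 8.9, F = (4.1659, 19.272). ∠SFN = 93.8° gives FN at 171.10° from the x-axis; with |FN| = 17.2, N = (-12.827, 21.933). Then |CN| = |N − C| = 20.135.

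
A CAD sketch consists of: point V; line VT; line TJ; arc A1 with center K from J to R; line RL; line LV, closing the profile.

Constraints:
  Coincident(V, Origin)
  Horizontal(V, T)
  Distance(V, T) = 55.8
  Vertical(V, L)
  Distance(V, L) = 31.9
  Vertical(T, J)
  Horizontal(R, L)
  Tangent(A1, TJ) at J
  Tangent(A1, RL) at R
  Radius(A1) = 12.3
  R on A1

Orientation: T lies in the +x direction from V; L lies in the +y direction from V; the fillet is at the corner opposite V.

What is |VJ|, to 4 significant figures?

59.14

The virtual corner opposite V is at (55.80, 31.90). Since A1 is tangent to TJ there, KJ ⟂ TJ and tangency of A1 to RL means the radius KR is perpendicular to RL, with radius 12.3, so the center K sits 12.3 in from both sides at K = (43.50, 19.60). That places the tangent points at J = (55.80, 19.60) on TJ and R = (43.50, 31.90) on RL. Then |VJ| = |J − V| = 59.14.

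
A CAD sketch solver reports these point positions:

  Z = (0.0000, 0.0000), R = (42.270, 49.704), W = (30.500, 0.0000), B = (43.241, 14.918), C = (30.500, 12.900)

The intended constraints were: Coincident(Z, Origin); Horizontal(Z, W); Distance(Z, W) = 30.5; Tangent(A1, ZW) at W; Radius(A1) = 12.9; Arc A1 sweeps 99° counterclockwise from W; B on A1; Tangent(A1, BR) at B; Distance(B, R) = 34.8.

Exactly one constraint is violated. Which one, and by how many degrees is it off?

Tangent(A1, BR) at B — off by 7.40°.

Z = (0.00, 0.00) ✓; Z.y = 0.00, W.y = 0.00 ✓; |ZW| = 30.50 ✓; ∠(CW, WZ) = 90.00° ✓; |CW| = 12.90 ✓; bearing(C→B) − bearing(C→W) = 99.00° ✓; |CB| = 12.90 ✓; ∠(CB, BR) = 97.40° ✗; |BR| = 34.80 ✓.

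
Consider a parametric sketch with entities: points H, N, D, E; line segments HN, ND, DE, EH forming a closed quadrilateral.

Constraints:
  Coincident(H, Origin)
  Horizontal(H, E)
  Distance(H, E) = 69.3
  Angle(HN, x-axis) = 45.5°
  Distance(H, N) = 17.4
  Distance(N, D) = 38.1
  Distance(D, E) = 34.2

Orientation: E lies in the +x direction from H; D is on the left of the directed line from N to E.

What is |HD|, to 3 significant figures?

54.5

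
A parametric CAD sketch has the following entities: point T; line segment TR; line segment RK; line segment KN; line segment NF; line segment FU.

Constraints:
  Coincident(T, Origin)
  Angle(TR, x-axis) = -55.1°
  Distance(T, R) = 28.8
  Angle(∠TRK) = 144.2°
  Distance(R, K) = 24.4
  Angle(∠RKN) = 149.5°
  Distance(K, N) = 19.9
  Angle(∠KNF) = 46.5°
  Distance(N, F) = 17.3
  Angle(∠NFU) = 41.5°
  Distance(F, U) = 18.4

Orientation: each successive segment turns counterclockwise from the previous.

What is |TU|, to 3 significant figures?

60.7

T is at the origin; TR runs at -55.1° with length 28.8, so R = (16.5, -23.6). ∠TRK = 144.2° gives RK at -19.3° from the x-axis; with |RK| = 24.4, K = (39.5, -31.7). ∠RKN = 149.5° gives KN at 11.2° from the x-axis; with |KN| = 19.9, N = (59.0, -27.8). ∠KNF = 46.5° gives NF at 145° from the x-axis; with |NF| = 17.3, F = (44.9, -17.8). ∠NFU = 41.5° gives FU at -76.8° from the x-axis; with |FU| = 18.4, U = (49.1, -35.7). Then |TU| = |U − T| = 60.7.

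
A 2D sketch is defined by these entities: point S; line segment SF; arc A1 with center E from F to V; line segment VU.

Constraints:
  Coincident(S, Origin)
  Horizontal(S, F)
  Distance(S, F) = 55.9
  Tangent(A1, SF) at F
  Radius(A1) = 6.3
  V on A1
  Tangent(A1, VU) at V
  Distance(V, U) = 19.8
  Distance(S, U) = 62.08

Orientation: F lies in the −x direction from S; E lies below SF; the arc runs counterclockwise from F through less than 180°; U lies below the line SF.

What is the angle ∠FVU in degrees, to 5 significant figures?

126.12°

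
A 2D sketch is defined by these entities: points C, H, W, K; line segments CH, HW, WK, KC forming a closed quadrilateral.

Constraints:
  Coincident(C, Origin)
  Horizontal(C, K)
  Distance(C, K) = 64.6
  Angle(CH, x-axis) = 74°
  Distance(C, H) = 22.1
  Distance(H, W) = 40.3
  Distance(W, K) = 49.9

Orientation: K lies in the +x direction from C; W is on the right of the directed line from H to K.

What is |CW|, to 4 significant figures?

24.84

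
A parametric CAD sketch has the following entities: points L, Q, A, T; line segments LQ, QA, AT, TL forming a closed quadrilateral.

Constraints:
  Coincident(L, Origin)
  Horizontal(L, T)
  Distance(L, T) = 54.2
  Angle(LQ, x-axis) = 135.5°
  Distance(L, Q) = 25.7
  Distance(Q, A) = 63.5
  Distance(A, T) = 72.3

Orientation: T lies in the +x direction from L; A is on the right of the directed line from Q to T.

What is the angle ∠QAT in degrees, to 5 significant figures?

66.411°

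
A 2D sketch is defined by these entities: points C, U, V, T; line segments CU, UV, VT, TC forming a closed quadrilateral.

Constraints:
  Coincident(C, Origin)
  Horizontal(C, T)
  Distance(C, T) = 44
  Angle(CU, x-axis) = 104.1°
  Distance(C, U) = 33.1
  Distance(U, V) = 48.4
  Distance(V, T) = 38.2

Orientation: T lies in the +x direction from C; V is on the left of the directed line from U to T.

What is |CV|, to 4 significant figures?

55.15

Checks: |UV| = 48.40 ✓; |VT| = 38.20 ✓.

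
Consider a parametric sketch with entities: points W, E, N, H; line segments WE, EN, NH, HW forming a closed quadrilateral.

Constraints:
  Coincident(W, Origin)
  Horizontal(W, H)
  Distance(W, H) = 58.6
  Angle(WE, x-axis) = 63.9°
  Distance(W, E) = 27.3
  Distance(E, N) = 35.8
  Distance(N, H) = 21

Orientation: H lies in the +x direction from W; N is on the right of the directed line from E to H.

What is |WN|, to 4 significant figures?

37.61

W is at the origin; WH is horizontal with |WH| = 58.6 and H in +x, so H = (58.6, 0). WE runs at 63.9° with |WE| = 27.3, so E = (12.01, 24.52). N is determined by |EN| = 35.8 and |NH| = 21.0 together: it lies at the intersection of circle(E, 35.8) and circle(H, 21.0). With |EH| = 52.65, the foot of the radical line on EH is 34.31 from E and the perpendicular offset is √(35.8² − 34.31²) = 10.23. Taking the right-of-EH solution: N = (37.61, -0.5136).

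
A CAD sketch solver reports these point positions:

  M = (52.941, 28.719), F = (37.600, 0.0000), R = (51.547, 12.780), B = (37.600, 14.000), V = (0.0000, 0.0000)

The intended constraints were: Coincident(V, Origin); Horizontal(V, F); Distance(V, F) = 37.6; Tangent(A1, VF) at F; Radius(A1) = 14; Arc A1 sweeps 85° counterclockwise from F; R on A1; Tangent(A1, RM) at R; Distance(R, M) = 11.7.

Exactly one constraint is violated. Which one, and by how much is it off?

Distance(R, M) = 11.7 — off by 4.30.

V = (0.00, 0.00) ✓; V.y = 0.00, F.y = 0.00 ✓; |VF| = 37.60 ✓; ∠(BF, FV) = 90.00° ✓; |BF| = 14.00 ✓; bearing(B→R) − bearing(B→F) = 85.00° ✓; |BR| = 14.00 ✓; ∠(BR, RM) = 90.00° ✓; |RM| = 16.00 ✗.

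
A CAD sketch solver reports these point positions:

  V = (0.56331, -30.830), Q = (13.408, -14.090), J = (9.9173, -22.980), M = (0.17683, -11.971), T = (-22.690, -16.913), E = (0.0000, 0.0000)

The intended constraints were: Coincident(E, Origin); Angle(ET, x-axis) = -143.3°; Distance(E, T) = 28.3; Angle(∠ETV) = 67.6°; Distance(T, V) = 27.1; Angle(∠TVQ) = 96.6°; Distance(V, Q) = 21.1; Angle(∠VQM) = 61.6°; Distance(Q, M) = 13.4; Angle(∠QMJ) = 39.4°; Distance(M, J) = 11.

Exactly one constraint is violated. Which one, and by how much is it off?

Distance(M, J) = 11 — off by 3.70.

E = (0.00, 0.00) ✓; ET at -143.3° ✓; |ET| = 28.30 ✓; ∠ETV = 67.60° ✓; |TV| = 27.10 ✓; ∠TVQ = 96.60° ✓; |VQ| = 21.10 ✓; ∠VQM = 61.60° ✓; |QM| = 13.40 ✓; ∠QMJ = 39.40° ✓; |MJ| = 14.70 ✗.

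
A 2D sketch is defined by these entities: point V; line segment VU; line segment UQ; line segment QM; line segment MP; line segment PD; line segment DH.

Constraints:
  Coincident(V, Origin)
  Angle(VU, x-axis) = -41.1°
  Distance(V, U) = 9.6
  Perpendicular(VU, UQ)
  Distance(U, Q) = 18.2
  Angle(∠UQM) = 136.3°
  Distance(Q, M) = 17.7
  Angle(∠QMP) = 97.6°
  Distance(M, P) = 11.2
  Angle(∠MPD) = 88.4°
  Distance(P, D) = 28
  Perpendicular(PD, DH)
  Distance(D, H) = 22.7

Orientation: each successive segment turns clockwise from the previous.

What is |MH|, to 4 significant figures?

29.98

V is at the origin; VU runs at -41.1° with length 9.6, so U = (7.234, -6.311). The perpendicularity gives UQ at right angles to VU, so UQ runs at -131.1°; with |UQ| = 18.2, Q = (-4.730, -20.03). ∠UQM = 136.3° gives QM at -174.8° from the x-axis; with |QM| = 17.7, M = (-22.36, -21.63). ∠QMP = 97.6° gives MP at 102.8° from the x-axis; with |MP| = 11.2, P = (-24.84, -10.71). ∠MPD = 88.4° gives PD at 11.20° from the x-axis; with |PD| = 28.0, D = (2.628, -5.270). The perpendicularity gives DH at right angles to PD, so DH runs at -78.80°; with |DH| = 22.7, H = (7.037, -27.54). Then |MH| = |H − M| = 29.98.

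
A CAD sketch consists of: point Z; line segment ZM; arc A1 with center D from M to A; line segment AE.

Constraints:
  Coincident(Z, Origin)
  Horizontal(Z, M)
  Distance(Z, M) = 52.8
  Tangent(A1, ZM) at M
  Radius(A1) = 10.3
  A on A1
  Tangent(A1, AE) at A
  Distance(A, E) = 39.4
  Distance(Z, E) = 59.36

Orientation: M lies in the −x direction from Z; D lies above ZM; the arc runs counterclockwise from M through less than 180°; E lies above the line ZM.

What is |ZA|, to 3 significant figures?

43.5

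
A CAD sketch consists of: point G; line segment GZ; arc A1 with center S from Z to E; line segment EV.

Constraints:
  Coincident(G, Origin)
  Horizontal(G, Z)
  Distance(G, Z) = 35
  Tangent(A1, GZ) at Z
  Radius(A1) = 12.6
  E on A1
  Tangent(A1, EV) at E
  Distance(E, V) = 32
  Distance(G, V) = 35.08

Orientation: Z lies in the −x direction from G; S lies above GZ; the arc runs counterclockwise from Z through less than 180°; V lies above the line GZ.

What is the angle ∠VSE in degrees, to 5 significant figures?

68.508°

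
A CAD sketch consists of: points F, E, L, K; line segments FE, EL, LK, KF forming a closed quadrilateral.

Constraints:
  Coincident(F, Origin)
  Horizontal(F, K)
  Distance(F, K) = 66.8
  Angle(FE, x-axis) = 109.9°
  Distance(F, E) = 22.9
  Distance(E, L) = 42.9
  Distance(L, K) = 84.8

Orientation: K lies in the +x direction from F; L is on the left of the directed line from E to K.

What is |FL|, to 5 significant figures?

61.876

Checks: |EL| = 42.90 ✓; |LK| = 84.80 ✓.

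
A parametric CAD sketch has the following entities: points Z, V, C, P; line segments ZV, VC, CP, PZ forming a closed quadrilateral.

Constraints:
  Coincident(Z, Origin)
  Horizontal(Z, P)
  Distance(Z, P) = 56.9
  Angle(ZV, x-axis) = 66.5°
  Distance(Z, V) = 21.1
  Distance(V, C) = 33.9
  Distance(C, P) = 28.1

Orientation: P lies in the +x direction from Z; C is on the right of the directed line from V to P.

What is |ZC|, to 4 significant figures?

30.52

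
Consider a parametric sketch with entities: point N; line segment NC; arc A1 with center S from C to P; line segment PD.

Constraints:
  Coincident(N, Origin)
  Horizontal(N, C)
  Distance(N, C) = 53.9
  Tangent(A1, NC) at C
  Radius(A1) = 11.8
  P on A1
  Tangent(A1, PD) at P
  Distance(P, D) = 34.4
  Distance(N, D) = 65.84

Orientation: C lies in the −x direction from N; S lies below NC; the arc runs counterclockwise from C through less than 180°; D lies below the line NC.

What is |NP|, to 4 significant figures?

66.42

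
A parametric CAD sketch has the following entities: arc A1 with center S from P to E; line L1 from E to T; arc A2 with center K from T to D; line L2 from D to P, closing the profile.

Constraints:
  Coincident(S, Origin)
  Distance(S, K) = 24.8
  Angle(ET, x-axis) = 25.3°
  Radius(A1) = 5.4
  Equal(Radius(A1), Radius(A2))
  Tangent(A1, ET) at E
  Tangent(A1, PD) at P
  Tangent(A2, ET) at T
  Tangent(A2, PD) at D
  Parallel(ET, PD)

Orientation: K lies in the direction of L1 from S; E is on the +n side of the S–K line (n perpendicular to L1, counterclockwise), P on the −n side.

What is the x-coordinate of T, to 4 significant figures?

20.11

Tangency of A1 to both parallel lines with radius 5.4 puts E and P at S ± 5.4·n: E = (-2.308, 4.882), P = (2.308, -4.882). Equal radii place T and D the same way about K: T = K + 5.4·n = (20.11, 15.48), D = K − 5.4·n = (24.73, 5.716). So T.x = 20.11.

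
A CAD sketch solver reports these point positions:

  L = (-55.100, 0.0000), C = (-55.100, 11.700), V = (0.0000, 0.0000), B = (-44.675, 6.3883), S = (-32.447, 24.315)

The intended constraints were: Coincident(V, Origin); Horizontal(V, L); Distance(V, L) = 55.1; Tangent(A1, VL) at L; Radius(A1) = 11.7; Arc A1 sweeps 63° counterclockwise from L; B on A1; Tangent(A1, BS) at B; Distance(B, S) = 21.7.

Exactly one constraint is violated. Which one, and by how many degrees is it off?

Tangent(A1, BS) at B — off by 7.30°.

V = (0.00, 0.00) ✓; V.y = 0.00, L.y = 0.00 ✓; |VL| = 55.10 ✓; ∠(CL, LV) = 90.00° ✓; |CL| = 11.70 ✓; bearing(C→B) − bearing(C→L) = 63.00° ✓; |CB| = 11.70 ✓; ∠(CB, BS) = 97.30° ✗; |BS| = 21.70 ✓.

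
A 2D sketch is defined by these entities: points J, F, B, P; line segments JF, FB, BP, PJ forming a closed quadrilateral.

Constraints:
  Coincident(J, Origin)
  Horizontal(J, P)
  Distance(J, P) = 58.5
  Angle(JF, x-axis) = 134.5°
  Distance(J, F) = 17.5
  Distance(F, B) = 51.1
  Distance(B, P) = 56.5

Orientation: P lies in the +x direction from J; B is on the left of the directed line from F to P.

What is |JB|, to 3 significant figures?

53.1

J is at the origin; JP is horizontal with |JP| = 58.5 and P in +x, so P = (58.5, 0). JF runs at 134.5° with |JF| = 17.5, so F = (-12.3, 12.5). B is determined by |FB| = 51.1 and |BP| = 56.5 together: it lies at the intersection of circle(F, 51.1) and circle(P, 56.5). With |FP| = 71.9, the foot of the radical line on FP is 31.9 from F and the perpendicular offset is √(51.1² − 31.9²) = 39.9. Taking the left-of-FP solution: B = (26.1, 46.3).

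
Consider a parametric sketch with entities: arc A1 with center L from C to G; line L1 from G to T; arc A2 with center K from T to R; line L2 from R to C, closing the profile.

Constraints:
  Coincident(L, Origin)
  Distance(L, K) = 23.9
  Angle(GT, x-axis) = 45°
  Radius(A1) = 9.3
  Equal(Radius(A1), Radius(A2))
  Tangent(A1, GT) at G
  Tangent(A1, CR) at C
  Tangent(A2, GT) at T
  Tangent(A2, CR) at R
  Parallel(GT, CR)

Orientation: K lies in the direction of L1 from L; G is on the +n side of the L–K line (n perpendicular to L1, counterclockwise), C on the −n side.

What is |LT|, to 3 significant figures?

25.6

The slot axis is L1's direction at 45.0°, so u = (cos 45.0°, sin 45.0°) = (0.707, 0.707) and n = (−sin 45.0°, cos 45.0°) = (-0.707, 0.707). L is at the origin and K lies 23.9 along u from L, so K = 23.9·u = (16.9, 16.9). Tangency of A1 to both parallel lines with radius 9.3 puts G and C at L ± 9.3·n: G = (-6.58, 6.58), C = (6.58, -6.58). Equal radii place T and R the same way about K: T = K + 9.3·n = (10.3, 23.5), R = K − 9.3·n = (23.5, 10.3). Then |LT| = |T − L| = 25.6.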